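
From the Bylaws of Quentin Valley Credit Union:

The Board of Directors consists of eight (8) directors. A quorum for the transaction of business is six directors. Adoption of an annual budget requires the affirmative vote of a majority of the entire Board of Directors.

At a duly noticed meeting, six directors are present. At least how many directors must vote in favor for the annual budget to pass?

The annual budget requires a majority of the entire Board of Directors (8).
A majority of 8 is 5.

5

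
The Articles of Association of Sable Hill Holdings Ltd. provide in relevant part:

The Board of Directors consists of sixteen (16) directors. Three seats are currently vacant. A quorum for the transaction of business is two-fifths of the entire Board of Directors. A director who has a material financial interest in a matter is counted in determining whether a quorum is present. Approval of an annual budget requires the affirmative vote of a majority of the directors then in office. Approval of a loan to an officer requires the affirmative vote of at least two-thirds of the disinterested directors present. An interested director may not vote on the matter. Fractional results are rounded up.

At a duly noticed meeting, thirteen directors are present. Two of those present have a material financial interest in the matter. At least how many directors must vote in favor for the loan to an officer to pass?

8

The loan to an officer requires two-thirds of the disinterested directors present (13 − 2 = 11).
2/3 of 11 = 7.33, rounded up to 8.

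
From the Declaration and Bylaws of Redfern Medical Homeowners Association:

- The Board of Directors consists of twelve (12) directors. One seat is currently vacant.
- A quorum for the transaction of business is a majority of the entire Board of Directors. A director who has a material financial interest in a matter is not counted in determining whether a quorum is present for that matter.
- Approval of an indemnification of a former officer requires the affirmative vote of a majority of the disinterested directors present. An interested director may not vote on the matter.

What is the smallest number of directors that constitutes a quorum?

7

A majority of 12 is 7.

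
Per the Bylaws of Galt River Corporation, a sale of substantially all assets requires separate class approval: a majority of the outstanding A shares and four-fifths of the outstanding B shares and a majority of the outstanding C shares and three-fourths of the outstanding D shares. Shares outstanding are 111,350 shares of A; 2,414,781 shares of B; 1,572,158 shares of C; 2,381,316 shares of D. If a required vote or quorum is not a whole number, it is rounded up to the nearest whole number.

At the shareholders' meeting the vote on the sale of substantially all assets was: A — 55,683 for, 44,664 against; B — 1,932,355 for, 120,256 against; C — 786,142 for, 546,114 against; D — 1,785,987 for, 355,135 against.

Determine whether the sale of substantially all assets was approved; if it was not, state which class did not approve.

Approved — every class gave the required vote.

A: a majority of 111350 is 55676; 55,676 required, 55,683 in favor — approved.
B: 4/5 of 2414781 = 1931824.80, rounded up to 1931825; 1,931,825 required, 1,932,355 in favor — approved.
C: a majority of 1572158 is 786080; 786,080 required, 786,142 in favor — approved.
D: 3/4 of 2381316 = 1785987; 1,785,987 required, 1,785,987 in favor — approved.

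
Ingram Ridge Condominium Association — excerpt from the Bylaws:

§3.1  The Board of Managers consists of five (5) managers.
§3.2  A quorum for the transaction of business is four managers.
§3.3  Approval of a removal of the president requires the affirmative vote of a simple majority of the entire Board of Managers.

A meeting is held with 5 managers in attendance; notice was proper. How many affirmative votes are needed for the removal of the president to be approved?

The removal of the president requires a majority of the entire Board of Managers (5).
A majority of 5 is 3.

3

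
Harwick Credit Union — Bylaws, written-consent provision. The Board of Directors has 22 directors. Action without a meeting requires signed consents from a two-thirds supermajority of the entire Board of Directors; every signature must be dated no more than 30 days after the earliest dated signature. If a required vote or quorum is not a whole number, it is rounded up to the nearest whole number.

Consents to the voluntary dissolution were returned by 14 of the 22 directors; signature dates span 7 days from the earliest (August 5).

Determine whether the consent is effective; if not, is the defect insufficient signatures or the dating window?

Signatures required: a two-thirds supermajority of 22 — 2/3 of 22 = 14.67, rounded up to 15, so 15 needed; 14 signed. Insufficient.
Dating window: the latest signature is 7 days after the earliest; the limit is 30 days. Within the window.

Not effective — insufficient signatures.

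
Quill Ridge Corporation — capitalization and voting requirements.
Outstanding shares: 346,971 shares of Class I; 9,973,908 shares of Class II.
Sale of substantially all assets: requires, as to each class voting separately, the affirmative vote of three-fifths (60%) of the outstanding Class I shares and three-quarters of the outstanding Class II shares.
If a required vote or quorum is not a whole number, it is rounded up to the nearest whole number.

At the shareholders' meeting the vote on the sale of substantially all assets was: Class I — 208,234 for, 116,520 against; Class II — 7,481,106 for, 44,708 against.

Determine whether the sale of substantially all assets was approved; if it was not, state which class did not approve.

Approved — every class gave the required vote.

Class I: 3/5 of 346971 = 208182.60, rounded up to 208183; 208,183 required, 208,234 in favor — approved.
Class II: 3/4 of 9973908 = 7480431; 7,480,431 required, 7,481,106 in favor — approved.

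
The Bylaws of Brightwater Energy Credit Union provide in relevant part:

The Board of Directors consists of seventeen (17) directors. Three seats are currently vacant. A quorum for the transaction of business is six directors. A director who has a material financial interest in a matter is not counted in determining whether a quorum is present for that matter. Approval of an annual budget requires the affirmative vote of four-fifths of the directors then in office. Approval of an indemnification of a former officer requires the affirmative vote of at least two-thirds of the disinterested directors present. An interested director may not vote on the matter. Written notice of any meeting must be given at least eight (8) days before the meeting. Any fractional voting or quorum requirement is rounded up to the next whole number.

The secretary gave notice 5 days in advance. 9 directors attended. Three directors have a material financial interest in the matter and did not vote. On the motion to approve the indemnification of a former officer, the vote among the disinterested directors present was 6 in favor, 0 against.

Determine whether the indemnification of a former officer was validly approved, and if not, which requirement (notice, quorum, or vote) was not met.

Notice: 5 days given; 8 required (5 < 8). Not satisfied.
Quorum: 9 present, but the 3 interested directors do not count, leaving 6. Quorum is 6. Satisfied.
Vote: the indemnification of a former officer requires two-thirds of the disinterested directors present (9 − 3 = 6). 2/3 of 6 = 4, so 4 affirmative votes are needed; 6 voted in favor. Satisfied.

Invalid — notice requirement not satisfied.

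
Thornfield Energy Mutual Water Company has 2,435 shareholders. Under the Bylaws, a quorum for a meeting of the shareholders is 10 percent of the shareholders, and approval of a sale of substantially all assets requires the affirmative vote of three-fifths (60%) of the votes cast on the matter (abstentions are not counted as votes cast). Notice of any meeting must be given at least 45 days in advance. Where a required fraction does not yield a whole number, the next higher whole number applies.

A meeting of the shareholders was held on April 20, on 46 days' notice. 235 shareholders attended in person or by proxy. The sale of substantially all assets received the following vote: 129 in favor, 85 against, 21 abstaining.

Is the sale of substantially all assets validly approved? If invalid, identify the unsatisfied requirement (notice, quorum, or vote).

Invalid — quorum requirement not satisfied.

Notice: 46 days given; 45 required. Satisfied.
Quorum: 10% of 2,435 = 243.50, rounded up to 244; 235 present. Not satisfied.
Vote: requires three-fifths of the votes cast (235 − 21 abstaining = 214); 3/5 of 214 = 128.40, rounded up to 129, so 129 needed; 129 in favor. Satisfied.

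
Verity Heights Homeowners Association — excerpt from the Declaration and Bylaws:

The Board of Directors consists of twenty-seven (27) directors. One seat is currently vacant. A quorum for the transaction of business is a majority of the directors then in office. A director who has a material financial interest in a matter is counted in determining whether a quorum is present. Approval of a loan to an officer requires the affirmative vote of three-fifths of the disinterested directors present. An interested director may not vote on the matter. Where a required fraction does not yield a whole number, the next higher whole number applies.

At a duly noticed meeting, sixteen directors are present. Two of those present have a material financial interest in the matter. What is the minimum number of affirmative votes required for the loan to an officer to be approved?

The loan to an officer requires three-fifths of the disinterested directors present (16 − 2 = 14).
3/5 of 14 = 8.40, rounded up to 9.

9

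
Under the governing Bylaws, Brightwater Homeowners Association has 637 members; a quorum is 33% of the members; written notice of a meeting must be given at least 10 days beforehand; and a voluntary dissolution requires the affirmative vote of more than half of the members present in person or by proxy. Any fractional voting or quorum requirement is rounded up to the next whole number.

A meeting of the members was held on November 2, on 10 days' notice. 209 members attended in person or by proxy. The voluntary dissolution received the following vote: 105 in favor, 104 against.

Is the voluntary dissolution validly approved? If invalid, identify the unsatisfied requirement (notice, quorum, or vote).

Notice: 10 days given; 10 required. Satisfied.
Quorum: 33% of 637 = 210.21, rounded up to 211; 209 present. Not satisfied.
Vote: requires a majority of those present (209); a majority of 209 is 105, so 105 needed; 105 in favor. Satisfied.

Invalid — quorum requirement not satisfied.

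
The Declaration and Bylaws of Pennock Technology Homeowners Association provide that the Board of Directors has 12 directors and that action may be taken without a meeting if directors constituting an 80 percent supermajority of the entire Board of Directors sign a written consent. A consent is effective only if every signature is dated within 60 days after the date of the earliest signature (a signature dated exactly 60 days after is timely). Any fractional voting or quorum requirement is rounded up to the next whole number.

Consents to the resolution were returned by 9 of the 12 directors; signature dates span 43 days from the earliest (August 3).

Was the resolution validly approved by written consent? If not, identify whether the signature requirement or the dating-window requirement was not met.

Signatures required: an 80 percent supermajority of 12 — 4/5 of 12 = 9.60, rounded up to 10, so 10 needed; 9 signed. Insufficient.
Dating window: the latest signature is 43 days after the earliest; the limit is 60 days. Within the window.

Not effective — insufficient signatures.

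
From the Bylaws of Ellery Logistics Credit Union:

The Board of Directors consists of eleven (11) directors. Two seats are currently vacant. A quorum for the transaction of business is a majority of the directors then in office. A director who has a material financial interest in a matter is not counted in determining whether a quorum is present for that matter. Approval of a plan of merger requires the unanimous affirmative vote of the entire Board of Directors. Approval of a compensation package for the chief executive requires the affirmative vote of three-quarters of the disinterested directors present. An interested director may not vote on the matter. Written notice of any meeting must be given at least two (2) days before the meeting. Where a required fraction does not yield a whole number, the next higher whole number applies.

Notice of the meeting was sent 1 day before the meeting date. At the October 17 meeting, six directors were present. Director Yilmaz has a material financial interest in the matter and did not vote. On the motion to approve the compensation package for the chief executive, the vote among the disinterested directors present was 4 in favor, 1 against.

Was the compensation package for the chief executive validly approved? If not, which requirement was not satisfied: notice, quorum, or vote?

Notice: 1 day given; 2 required (1 < 2). Not satisfied.
Quorum: 6 present, but the 1 interested director does not count, leaving 5. Quorum is 5. Satisfied.
Vote: the compensation package for the chief executive requires three-fourths of the disinterested directors present (6 − 1 = 5). 3/4 of 5 = 3.75, rounded up to 4, so 4 affirmative votes are needed; 4 voted in favor. Satisfied.

Invalid — notice requirement not satisfied.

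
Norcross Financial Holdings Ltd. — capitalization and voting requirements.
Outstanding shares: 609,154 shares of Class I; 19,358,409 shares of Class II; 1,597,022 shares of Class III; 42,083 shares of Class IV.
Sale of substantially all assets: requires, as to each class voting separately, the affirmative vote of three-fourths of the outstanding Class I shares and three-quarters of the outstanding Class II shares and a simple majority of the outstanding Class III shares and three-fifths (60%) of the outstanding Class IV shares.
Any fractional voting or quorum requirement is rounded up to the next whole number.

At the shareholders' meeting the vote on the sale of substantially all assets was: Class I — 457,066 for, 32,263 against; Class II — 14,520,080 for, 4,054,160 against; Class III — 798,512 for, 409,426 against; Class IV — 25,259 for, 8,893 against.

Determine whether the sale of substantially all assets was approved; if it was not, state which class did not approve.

Approved — every class gave the required vote.

Class I: 3/4 of 609154 = 456865.50, rounded up to 456866; 456,866 required, 457,066 in favor — approved.
Class II: 3/4 of 19358409 = 14518806.75, rounded up to 14518807; 14,518,807 required, 14,520,080 in favor — approved.
Class III: a majority of 1597022 is 798512; 798,512 required, 798,512 in favor — approved.
Class IV: 3/5 of 42083 = 25249.80, rounded up to 25250; 25,250 required, 25,259 in favor — approved.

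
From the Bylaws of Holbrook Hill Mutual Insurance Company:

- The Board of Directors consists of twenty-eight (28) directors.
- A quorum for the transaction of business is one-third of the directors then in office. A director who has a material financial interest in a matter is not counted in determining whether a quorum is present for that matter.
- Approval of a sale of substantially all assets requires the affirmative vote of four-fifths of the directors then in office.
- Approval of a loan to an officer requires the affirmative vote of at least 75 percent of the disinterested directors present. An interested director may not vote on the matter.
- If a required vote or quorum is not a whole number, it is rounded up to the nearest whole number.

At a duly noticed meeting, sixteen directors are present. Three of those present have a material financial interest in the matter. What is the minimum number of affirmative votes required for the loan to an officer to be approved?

10

The loan to an officer requires three-fourths of the disinterested directors present (16 − 3 = 13).
3/4 of 13 = 9.75, rounded up to 10.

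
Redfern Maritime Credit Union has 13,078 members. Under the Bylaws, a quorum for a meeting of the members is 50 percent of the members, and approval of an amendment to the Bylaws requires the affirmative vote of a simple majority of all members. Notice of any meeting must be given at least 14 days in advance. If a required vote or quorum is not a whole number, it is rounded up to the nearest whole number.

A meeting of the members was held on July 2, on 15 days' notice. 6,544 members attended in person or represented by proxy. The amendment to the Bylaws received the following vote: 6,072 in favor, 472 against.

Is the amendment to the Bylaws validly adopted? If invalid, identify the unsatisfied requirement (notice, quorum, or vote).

Notice: 15 days given; 14 required. Satisfied.
Quorum: 50% of 13,078 = 6,539; 6,544 present. Satisfied.
Vote: requires a majority of all members (13,078); a majority of 13078 is 6540, so 6,540 needed; 6,072 in favor. Not satisfied.

Invalid — vote requirement not satisfied.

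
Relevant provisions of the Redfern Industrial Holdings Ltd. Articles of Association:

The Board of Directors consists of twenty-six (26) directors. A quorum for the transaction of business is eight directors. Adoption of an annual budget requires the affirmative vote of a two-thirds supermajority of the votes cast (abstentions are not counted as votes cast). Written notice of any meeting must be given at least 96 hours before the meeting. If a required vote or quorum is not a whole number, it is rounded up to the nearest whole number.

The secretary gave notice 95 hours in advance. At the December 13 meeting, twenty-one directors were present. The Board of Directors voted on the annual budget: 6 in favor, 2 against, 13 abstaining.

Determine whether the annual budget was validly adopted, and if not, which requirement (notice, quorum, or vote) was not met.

Notice: 95 hours given; 96 required (95 < 96). Not satisfied.
Quorum: 21 present; quorum is 8. Satisfied.
Vote: the annual budget requires two-thirds of the votes cast (21 present − 13 abstaining = 8). 2/3 of 8 = 5.33, rounded up to 6, so 6 affirmative votes are needed; 6 voted in favor. Satisfied.

Invalid — notice requirement not satisfied.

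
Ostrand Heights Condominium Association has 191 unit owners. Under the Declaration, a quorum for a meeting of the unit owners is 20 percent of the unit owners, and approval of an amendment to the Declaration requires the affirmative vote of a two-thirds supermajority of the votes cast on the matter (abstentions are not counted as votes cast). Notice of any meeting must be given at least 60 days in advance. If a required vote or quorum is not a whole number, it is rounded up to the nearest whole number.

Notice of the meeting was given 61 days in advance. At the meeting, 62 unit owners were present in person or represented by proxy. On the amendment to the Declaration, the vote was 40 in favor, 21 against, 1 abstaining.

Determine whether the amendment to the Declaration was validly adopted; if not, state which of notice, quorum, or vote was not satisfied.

Notice: 61 days given; 60 required. Satisfied.
Quorum: 20% of 191 = 38.20, rounded up to 39; 62 present. Satisfied.
Vote: requires two-thirds of the votes cast (62 − 1 abstaining = 61); 2/3 of 61 = 40.67, rounded up to 41, so 41 needed; 40 in favor. Not satisfied.

Invalid — vote requirement not satisfied.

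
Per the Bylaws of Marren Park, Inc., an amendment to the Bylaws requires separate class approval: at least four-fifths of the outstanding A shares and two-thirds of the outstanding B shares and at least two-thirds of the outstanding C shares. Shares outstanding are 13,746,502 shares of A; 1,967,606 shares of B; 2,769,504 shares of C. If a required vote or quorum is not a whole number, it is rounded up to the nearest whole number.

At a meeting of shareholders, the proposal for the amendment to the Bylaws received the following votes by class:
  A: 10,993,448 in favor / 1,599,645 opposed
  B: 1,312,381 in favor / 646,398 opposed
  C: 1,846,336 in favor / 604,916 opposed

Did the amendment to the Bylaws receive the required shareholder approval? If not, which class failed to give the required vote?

A: 4/5 of 13746502 = 10997201.60, rounded up to 10997202; 10,997,202 required, 10,993,448 in favor — not approved.
B: 2/3 of 1967606 = 1311737.33, rounded up to 1311738; 1,311,738 required, 1,312,381 in favor — approved.
C: 2/3 of 2769504 = 1846336; 1,846,336 required, 1,846,336 in favor — approved.

Not approved — the A shares did not give the required vote.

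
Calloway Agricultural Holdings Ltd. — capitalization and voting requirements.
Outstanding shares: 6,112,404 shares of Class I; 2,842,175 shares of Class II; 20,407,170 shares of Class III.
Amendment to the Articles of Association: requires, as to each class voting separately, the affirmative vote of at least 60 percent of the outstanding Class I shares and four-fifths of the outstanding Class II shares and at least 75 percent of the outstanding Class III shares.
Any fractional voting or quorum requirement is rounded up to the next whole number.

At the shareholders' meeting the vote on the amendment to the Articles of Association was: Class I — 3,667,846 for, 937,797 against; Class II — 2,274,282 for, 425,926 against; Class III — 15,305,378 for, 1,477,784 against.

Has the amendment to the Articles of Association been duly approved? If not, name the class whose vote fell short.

Approved — every class gave the required vote.

Class I: 3/5 of 6112404 = 3667442.40, rounded up to 3667443; 3,667,443 required, 3,667,846 in favor — approved.
Class II: 4/5 of 2842175 = 2273740; 2,273,740 required, 2,274,282 in favor — approved.
Class III: 3/4 of 20407170 = 15305377.50, rounded up to 15305378; 15,305,378 required, 15,305,378 in favor — approved.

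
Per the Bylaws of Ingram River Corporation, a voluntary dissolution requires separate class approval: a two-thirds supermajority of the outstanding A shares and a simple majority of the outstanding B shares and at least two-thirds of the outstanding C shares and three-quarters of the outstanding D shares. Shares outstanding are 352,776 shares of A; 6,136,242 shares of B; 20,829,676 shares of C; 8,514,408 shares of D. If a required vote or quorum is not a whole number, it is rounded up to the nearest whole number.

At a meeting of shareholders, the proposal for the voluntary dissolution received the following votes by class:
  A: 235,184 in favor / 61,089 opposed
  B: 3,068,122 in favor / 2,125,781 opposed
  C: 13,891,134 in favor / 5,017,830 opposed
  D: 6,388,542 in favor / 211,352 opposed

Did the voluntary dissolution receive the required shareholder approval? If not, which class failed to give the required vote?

A: 2/3 of 352776 = 235184; 235,184 required, 235,184 in favor — approved.
B: a majority of 6136242 is 3068122; 3,068,122 required, 3,068,122 in favor — approved.
C: 2/3 of 20829676 = 13886450.67, rounded up to 13886451; 13,886,451 required, 13,891,134 in favor — approved.
D: 3/4 of 8514408 = 6385806; 6,385,806 required, 6,388,542 in favor — approved.

Approved — every class gave the required vote.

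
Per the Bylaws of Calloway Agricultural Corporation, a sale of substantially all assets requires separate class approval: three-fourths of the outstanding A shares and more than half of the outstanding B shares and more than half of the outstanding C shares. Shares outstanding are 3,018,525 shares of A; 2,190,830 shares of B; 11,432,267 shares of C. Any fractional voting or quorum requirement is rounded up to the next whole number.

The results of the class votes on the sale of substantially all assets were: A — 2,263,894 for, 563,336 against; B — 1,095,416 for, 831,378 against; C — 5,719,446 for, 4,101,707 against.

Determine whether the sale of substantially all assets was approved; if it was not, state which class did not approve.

Approved — every class gave the required vote.

A: 3/4 of 3018525 = 2263893.75, rounded up to 2263894; 2,263,894 required, 2,263,894 in favor — approved.
B: a majority of 2190830 is 1095416; 1,095,416 required, 1,095,416 in favor — approved.
C: a majority of 11432267 is 5716134; 5,716,134 required, 5,719,446 in favor — approved.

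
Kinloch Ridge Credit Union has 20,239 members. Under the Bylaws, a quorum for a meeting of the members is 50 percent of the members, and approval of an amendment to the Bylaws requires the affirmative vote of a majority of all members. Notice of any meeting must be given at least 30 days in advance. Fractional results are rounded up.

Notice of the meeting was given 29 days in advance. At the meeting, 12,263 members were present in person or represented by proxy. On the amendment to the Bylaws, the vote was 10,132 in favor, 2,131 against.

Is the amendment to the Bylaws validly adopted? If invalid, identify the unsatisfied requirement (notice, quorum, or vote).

Notice: 29 days given; 30 required. Not satisfied.
Quorum: 50% of 20,239 = 10,119.50, rounded up to 10,120; 12,263 present. Satisfied.
Vote: requires a majority of all members (20,239); a majority of 20239 is 10120, so 10,120 needed; 10,132 in favor. Satisfied.

Invalid — notice requirement not satisfied.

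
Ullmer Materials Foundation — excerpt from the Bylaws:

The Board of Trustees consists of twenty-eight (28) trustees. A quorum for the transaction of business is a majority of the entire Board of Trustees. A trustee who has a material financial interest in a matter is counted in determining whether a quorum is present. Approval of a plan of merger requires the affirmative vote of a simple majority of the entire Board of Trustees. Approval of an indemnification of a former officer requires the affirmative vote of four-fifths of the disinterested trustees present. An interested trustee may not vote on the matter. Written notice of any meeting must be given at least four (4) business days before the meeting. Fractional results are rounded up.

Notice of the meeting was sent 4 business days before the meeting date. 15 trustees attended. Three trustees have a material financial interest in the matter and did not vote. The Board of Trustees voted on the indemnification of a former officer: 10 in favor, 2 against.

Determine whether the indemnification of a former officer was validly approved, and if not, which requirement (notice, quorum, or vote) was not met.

Valid — all requirements satisfied.

Notice: 4 business days given; 4 required (4 ≥ 4). Satisfied.
Quorum: 15 present (interested trustees count toward quorum); quorum is 15. Satisfied.
Vote: the indemnification of a former officer requires four-fifths of the disinterested trustees present (15 − 3 = 12). 4/5 of 12 = 9.60, rounded up to 10, so 10 affirmative votes are needed; 10 voted in favor. Satisfied.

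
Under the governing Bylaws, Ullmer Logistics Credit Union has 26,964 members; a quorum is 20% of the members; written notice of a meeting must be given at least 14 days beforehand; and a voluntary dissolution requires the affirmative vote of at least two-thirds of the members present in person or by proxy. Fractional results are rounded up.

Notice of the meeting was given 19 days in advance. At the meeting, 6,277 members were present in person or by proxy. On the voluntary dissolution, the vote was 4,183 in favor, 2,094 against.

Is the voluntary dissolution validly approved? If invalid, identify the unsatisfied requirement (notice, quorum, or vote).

Invalid — vote requirement not satisfied.

Notice: 19 days given; 14 required. Satisfied.
Quorum: 20% of 26,964 = 5,392.80, rounded up to 5,393; 6,277 present. Satisfied.
Vote: requires two-thirds of those present (6,277); 2/3 of 6277 = 4184.67, rounded up to 4185, so 4,185 needed; 4,183 in favor. Not satisfied.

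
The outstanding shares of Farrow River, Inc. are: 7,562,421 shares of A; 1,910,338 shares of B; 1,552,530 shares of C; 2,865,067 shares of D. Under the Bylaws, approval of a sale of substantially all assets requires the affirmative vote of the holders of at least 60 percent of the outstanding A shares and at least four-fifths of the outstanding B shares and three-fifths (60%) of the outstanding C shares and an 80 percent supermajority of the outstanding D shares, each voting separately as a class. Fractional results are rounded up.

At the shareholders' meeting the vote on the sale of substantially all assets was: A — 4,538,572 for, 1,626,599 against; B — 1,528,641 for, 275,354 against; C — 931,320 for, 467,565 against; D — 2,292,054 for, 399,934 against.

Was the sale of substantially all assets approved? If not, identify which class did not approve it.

A: 3/5 of 7562421 = 4537452.60, rounded up to 4537453; 4,537,453 required, 4,538,572 in favor — approved.
B: 4/5 of 1910338 = 1528270.40, rounded up to 1528271; 1,528,271 required, 1,528,641 in favor — approved.
C: 3/5 of 1552530 = 931518; 931,518 required, 931,320 in favor — not approved.
D: 4/5 of 2865067 = 2292053.60, rounded up to 2292054; 2,292,054 required, 2,292,054 in favor — approved.

Not approved — the C shares did not give the required vote.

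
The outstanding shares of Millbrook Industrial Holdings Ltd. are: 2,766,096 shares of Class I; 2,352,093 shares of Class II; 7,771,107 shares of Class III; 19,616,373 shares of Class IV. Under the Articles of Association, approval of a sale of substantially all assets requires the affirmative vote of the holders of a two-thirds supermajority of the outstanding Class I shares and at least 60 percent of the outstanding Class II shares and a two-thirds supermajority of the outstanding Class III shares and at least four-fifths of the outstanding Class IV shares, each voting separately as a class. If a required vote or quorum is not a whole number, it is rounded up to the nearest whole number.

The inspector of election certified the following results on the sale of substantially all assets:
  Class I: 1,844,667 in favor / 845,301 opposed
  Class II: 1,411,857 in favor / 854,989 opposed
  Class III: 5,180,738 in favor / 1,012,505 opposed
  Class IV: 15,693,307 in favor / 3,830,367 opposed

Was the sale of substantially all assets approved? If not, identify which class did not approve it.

Approved — every class gave the required vote.

Class I: 2/3 of 2766096 = 1844064; 1,844,064 required, 1,844,667 in favor — approved.
Class II: 3/5 of 2352093 = 1411255.80, rounded up to 1411256; 1,411,256 required, 1,411,857 in favor — approved.
Class III: 2/3 of 7771107 = 5180738; 5,180,738 required, 5,180,738 in favor — approved.
Class IV: 4/5 of 19616373 = 15693098.40, rounded up to 15693099; 15,693,099 required, 15,693,307 in favor — approved.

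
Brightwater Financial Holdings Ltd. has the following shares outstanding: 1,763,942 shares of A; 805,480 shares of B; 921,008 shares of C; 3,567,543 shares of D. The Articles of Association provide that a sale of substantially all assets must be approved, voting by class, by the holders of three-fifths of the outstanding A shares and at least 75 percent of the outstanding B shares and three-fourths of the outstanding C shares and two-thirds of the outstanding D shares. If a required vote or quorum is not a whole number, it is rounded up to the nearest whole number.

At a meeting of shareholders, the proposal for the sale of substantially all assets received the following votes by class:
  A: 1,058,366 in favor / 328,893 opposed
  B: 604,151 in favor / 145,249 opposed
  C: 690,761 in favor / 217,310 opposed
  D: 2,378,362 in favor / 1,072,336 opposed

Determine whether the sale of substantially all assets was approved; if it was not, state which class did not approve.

Approved — every class gave the required vote.

A: 3/5 of 1763942 = 1058365.20, rounded up to 1058366; 1,058,366 required, 1,058,366 in favor — approved.
B: 3/4 of 805480 = 604110; 604,110 required, 604,151 in favor — approved.
C: 3/4 of 921008 = 690756; 690,756 required, 690,761 in favor — approved.
D: 2/3 of 3567543 = 2378362; 2,378,362 required, 2,378,362 in favor — approved.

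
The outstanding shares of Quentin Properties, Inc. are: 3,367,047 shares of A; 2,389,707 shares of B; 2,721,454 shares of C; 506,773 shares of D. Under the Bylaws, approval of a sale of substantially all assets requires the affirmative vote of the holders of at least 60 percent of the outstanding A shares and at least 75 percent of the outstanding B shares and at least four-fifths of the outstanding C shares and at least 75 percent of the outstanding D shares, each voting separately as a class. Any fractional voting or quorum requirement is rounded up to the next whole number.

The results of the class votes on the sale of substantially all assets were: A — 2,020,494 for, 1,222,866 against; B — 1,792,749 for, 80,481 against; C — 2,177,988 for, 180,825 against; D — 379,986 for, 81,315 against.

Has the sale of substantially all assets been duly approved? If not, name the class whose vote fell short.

Not approved — the D shares did not give the required vote.

A: 3/5 of 3367047 = 2020228.20, rounded up to 2020229; 2,020,229 required, 2,020,494 in favor — approved.
B: 3/4 of 2389707 = 1792280.25, rounded up to 1792281; 1,792,281 required, 1,792,749 in favor — approved.
C: 4/5 of 2721454 = 2177163.20, rounded up to 2177164; 2,177,164 required, 2,177,988 in favor — approved.
D: 3/4 of 506773 = 380079.75, rounded up to 380080; 380,080 required, 379,986 in favor — not approved.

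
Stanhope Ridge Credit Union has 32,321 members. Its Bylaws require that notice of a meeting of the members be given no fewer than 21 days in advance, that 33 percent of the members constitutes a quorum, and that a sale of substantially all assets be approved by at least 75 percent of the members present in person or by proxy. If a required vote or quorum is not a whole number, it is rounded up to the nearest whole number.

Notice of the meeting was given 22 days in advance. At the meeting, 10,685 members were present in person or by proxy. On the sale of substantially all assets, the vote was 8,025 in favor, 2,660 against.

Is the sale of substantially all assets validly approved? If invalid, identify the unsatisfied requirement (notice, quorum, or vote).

Valid — all requirements satisfied.

Notice: 22 days given; 21 required. Satisfied.
Quorum: 33% of 32,321 = 10,665.93, rounded up to 10,666; 10,685 present. Satisfied.
Vote: requires three-fourths of those present (10,685); 3/4 of 10685 = 8013.75, rounded up to 8014, so 8,014 needed; 8,025 in favor. Satisfied.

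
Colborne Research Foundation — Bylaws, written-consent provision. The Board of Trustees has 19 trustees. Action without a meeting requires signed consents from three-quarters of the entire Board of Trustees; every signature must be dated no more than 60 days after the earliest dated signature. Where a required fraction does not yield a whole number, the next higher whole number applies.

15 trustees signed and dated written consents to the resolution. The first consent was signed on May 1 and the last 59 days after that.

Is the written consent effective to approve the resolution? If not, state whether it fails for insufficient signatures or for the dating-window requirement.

Effective — both the signature and dating-window requirements are satisfied.

Signatures required: three-quarters of 19 — 3/4 of 19 = 14.25, rounded up to 15, so 15 needed; 15 signed. Sufficient.
Dating window: the latest signature is 59 days after the earliest; the limit is 60 days. Within the window.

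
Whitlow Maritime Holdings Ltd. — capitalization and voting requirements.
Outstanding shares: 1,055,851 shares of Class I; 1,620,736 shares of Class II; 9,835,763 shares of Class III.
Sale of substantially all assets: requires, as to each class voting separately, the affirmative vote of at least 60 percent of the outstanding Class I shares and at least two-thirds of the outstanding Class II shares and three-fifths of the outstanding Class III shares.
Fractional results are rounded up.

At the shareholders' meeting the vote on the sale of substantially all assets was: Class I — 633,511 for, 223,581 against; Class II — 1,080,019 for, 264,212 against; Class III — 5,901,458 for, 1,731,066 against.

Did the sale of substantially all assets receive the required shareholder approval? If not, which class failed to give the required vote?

Not approved — the Class II shares did not give the required vote.

Class I: 3/5 of 1055851 = 633510.60, rounded up to 633511; 633,511 required, 633,511 in favor — approved.
Class II: 2/3 of 1620736 = 1080490.67, rounded up to 1080491; 1,080,491 required, 1,080,019 in favor — not approved.
Class III: 3/5 of 9835763 = 5901457.80, rounded up to 5901458; 5,901,458 required, 5,901,458 in favor — approved.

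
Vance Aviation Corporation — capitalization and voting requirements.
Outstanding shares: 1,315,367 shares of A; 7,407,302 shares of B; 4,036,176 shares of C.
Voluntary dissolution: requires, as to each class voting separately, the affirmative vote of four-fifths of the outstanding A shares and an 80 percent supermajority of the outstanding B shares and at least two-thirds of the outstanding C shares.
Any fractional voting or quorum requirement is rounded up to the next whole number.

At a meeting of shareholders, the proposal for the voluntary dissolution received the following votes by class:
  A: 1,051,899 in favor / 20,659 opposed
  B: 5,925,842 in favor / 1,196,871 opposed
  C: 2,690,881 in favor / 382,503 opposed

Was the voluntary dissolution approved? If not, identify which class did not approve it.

Not approved — the A shares did not give the required vote.

A: 4/5 of 1315367 = 1052293.60, rounded up to 1052294; 1,052,294 required, 1,051,899 in favor — not approved.
B: 4/5 of 7407302 = 5925841.60, rounded up to 5925842; 5,925,842 required, 5,925,842 in favor — approved.
C: 2/3 of 4036176 = 2690784; 2,690,784 required, 2,690,881 in favor — approved.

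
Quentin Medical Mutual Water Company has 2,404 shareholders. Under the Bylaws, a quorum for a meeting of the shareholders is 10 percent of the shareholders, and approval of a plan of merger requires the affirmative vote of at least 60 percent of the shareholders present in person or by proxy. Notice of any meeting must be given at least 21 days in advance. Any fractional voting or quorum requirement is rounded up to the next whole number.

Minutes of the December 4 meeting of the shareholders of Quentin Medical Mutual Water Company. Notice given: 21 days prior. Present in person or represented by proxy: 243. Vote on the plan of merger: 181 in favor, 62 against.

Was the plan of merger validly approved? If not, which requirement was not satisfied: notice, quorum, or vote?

Valid — all requirements satisfied.

Notice: 21 days given; 21 required. Satisfied.
Quorum: 10% of 2,404 = 240.40, rounded up to 241; 243 present. Satisfied.
Vote: requires three-fifths of those present (243); 3/5 of 243 = 145.80, rounded up to 146, so 146 needed; 181 in favor. Satisfied.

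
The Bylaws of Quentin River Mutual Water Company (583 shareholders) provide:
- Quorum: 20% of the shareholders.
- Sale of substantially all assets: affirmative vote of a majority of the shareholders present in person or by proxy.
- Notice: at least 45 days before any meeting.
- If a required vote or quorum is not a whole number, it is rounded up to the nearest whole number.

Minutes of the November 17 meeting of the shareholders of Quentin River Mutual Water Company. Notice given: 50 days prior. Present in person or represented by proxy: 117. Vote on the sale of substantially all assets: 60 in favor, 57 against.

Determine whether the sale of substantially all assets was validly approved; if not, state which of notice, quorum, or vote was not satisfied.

Valid — all requirements satisfied.

Notice: 50 days given; 45 required. Satisfied.
Quorum: 20% of 583 = 116.60, rounded up to 117; 117 present. Satisfied.
Vote: requires a majority of those present (117); a majority of 117 is 59, so 59 needed; 60 in favor. Satisfied.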